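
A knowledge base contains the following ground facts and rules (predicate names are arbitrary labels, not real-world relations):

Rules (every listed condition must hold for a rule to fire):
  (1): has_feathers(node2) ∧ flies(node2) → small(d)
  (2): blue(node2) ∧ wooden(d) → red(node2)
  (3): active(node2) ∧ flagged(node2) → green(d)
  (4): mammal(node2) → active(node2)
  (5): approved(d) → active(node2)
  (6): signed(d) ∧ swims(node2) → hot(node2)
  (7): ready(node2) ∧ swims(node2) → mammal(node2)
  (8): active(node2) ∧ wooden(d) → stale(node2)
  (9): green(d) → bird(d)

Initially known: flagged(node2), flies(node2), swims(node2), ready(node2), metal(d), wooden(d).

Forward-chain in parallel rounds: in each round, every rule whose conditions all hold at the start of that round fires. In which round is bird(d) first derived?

4

Round 1 fires (7), giving mammal(node2).
Round 2 fires (4), giving active(node2).
Round 3 fires (3), (8), giving green(d), stale(node2).
Round 4 fires (9), giving bird(d).
bird(d) first appears in round 4.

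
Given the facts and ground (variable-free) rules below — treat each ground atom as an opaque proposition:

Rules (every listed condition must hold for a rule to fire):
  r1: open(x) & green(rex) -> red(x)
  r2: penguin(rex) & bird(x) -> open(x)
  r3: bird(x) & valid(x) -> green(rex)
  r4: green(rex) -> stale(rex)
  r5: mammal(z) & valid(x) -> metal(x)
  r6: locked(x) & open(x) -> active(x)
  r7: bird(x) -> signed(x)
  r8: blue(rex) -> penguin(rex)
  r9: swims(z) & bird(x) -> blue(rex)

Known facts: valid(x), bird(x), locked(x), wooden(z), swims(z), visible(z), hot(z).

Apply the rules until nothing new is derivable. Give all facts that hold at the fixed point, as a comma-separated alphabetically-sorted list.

active(x), bird(x), blue(rex), green(rex), hot(z), locked(x), open(x), penguin(rex), red(x), signed(x), stale(rex), swims(z), valid(x), visible(z), wooden(z)

Round 1: r3 [bird(x) & valid(x) -> green(rex)]; r7 [bird(x) -> signed(x)]; r9 [swims(z) & bird(x) -> blue(rex)]. Adds green(rex), signed(x), blue(rex).
Round 2: r4 [green(rex) -> stale(rex)]; r8 [blue(rex) -> penguin(rex)]. Adds stale(rex), penguin(rex).
Round 3: r2 [penguin(rex) & bird(x) -> open(x)]. Adds open(x).
Round 4: r1 [open(x) & green(rex) -> red(x)]; r6 [locked(x) & open(x) -> active(x)]. Adds red(x), active(x).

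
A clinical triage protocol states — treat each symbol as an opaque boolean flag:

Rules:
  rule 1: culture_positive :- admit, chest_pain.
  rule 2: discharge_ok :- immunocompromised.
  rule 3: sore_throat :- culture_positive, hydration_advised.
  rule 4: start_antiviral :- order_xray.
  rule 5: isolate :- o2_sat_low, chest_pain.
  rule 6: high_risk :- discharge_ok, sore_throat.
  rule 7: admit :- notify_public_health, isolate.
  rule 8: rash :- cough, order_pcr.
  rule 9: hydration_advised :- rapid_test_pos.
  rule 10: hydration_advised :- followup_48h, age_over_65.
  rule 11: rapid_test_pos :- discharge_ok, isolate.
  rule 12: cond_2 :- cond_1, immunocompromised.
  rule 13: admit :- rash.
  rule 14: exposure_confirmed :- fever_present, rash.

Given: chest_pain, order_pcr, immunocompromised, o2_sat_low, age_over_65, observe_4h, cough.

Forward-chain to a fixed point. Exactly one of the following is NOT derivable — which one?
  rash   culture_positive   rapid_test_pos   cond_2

Round 1 fires rule 2, rule 5, rule 8, giving discharge_ok, isolate, rash.
Round 2 fires rule 11, rule 13, giving rapid_test_pos, admit.
Round 3 fires rule 1, rule 9, giving culture_positive, hydration_advised.
Round 4 fires rule 3, giving sore_throat.
Round 5 fires rule 6, giving high_risk.
Derived: rash (round 1), rapid_test_pos (round 2), culture_positive (round 3). cond_2 never appears in any round.

cond_2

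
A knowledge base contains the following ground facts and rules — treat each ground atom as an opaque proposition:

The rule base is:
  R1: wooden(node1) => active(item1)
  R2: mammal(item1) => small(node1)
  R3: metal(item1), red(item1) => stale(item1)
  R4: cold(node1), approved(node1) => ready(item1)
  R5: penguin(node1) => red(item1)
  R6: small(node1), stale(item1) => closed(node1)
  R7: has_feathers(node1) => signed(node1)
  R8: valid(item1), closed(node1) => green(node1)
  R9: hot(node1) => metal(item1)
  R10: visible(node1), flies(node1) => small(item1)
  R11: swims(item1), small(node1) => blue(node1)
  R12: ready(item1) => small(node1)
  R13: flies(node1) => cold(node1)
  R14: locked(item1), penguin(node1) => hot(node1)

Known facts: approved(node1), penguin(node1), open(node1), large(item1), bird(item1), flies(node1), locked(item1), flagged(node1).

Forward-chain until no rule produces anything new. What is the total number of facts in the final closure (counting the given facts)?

16

Round 1: R5 [penguin(node1) => red(item1)]; R13 [flies(node1) => cold(node1)]; R14 [locked(item1), penguin(node1) => hot(node1)]. New: red(item1), cold(node1), hot(node1).
Round 2: R4 [cold(node1), approved(node1) => ready(item1)]; R9 [hot(node1) => metal(item1)]. New: ready(item1), metal(item1).
Round 3: R3 [metal(item1), red(item1) => stale(item1)]; R12 [ready(item1) => small(node1)]. New: stale(item1), small(node1).
Round 4: R6 [small(node1), stale(item1) => closed(node1)]. New: closed(node1).
Closure: {approved(node1), bird(item1), closed(node1), cold(node1), flagged(node1), flies(node1), hot(node1), large(item1), locked(item1), metal(item1), open(node1), penguin(node1), ready(item1), red(item1), small(node1), stale(item1)} — 16 facts.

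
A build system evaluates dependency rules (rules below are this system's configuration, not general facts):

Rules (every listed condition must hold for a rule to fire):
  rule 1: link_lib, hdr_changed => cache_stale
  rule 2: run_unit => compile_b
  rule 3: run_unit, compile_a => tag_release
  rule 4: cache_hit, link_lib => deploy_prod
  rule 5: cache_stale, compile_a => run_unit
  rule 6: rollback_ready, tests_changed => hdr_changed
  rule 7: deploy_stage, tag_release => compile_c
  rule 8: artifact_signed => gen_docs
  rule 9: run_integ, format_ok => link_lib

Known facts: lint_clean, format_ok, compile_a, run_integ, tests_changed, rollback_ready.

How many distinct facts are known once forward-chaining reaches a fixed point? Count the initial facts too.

12

[1] rule 6 [rollback_ready, tests_changed => hdr_changed]; rule 9 [run_integ, format_ok => link_lib]. ⇒ new: hdr_changed, link_lib.
[2] rule 1 [link_lib, hdr_changed => cache_stale]. ⇒ new: cache_stale.
[3] rule 5 [cache_stale, compile_a => run_unit]. ⇒ new: run_unit.
[4] rule 2 [run_unit => compile_b]; rule 3 [run_unit, compile_a => tag_release]. ⇒ new: compile_b, tag_release.
Closure: {cache_stale, compile_a, compile_b, format_ok, hdr_changed, link_lib, lint_clean, rollback_ready, run_integ, run_unit, tag_release, tests_changed} — 12 facts.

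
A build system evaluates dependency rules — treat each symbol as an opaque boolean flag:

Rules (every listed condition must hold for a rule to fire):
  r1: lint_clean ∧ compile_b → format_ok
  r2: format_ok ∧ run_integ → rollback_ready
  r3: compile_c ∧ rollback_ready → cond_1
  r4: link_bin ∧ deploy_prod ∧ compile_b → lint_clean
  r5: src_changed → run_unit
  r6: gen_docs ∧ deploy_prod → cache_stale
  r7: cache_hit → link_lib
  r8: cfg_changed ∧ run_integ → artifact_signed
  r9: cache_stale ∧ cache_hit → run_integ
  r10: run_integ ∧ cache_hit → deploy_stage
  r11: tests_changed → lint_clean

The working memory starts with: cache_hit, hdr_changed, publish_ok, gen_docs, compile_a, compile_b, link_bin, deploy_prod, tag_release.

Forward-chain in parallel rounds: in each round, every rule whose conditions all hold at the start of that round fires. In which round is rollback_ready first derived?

Round 1 fires r4, r6, r7, giving lint_clean, cache_stale, link_lib.
Round 2 fires r1, r9, giving format_ok, run_integ.
Round 3 fires r2, r10, giving rollback_ready, deploy_stage.
rollback_ready first appears in round 3.

3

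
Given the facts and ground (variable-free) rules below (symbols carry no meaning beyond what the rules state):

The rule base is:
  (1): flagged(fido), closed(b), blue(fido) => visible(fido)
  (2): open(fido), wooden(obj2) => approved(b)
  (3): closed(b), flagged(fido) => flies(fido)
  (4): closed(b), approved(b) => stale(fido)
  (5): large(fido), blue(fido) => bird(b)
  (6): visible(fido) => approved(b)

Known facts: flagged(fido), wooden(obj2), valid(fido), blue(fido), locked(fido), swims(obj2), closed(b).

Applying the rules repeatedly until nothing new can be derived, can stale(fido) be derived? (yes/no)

Round 1 — (1), (3), derive visible(fido), flies(fido).
Round 2 — (6), derive approved(b).
Round 3 — (4), derive stale(fido).
stale(fido) appears in round 3, so it is derivable.

yes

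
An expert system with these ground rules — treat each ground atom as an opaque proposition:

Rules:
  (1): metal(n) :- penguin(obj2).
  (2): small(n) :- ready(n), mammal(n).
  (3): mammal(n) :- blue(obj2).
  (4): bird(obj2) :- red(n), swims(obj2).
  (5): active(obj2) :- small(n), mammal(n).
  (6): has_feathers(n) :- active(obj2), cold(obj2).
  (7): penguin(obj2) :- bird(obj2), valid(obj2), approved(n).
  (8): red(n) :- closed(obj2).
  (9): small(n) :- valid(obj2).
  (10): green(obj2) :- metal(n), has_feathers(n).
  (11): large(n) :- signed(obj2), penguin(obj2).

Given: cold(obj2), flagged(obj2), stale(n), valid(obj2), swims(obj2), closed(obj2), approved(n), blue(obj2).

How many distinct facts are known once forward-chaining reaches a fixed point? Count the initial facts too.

Round 1 fires (3), (8), (9), giving mammal(n), red(n), small(n).
Round 2 fires (4), (5), giving bird(obj2), active(obj2).
Round 3 fires (6), (7), giving has_feathers(n), penguin(obj2).
Round 4 fires (1), giving metal(n).
Round 5 fires (10), giving green(obj2).
Closure: {active(obj2), approved(n), bird(obj2), blue(obj2), closed(obj2), cold(obj2), flagged(obj2), green(obj2), has_feathers(n), mammal(n), metal(n), penguin(obj2), red(n), small(n), stale(n), swims(obj2), valid(obj2)} — 17 facts.

17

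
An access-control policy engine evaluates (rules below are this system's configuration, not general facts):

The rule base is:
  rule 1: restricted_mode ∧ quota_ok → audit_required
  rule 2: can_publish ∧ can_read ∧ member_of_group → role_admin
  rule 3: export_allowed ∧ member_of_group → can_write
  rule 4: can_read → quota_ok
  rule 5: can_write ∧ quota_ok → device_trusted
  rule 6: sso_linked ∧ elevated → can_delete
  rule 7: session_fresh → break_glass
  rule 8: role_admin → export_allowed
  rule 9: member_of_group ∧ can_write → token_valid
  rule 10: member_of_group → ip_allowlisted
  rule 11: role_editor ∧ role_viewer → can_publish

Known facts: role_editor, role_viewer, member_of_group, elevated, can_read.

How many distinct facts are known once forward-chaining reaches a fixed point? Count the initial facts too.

Round 1: rule 4 [can_read → quota_ok]; rule 10 [member_of_group → ip_allowlisted]; rule 11 [role_editor ∧ role_viewer → can_publish]. New: quota_ok, ip_allowlisted, can_publish.
Round 2: rule 2 [can_publish ∧ can_read ∧ member_of_group → role_admin]. New: role_admin.
Round 3: rule 8 [role_admin → export_allowed]. New: export_allowed.
Round 4: rule 3 [export_allowed ∧ member_of_group → can_write]. New: can_write.
Round 5: rule 5 [can_write ∧ quota_ok → device_trusted]; rule 9 [member_of_group ∧ can_write → token_valid]. New: device_trusted, token_valid.
Closure: {can_publish, can_read, can_write, device_trusted, elevated, export_allowed, ip_allowlisted, member_of_group, quota_ok, role_admin, role_editor, role_viewer, token_valid} — 13 facts.

13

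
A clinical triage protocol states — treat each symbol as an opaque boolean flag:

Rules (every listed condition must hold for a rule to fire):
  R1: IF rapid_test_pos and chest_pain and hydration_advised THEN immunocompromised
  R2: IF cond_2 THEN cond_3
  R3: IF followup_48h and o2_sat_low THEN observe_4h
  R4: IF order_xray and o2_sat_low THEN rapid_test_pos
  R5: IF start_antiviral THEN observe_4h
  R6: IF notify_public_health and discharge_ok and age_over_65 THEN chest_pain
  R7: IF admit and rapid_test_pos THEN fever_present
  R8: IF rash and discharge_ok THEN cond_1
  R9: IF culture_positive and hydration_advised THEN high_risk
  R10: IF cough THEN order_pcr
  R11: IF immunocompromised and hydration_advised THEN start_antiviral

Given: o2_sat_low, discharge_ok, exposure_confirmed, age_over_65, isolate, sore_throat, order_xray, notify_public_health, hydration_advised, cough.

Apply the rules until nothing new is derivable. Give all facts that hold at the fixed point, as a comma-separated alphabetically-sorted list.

age_over_65, chest_pain, cough, discharge_ok, exposure_confirmed, hydration_advised, immunocompromised, isolate, notify_public_health, o2_sat_low, observe_4h, order_pcr, order_xray, rapid_test_pos, sore_throat, start_antiviral

Round 1 — R4, R6, R10, derive rapid_test_pos, chest_pain, order_pcr.
Round 2 — R1, derive immunocompromised.
Round 3 — R11, derive start_antiviral.
Round 4 — R5, derive observe_4h.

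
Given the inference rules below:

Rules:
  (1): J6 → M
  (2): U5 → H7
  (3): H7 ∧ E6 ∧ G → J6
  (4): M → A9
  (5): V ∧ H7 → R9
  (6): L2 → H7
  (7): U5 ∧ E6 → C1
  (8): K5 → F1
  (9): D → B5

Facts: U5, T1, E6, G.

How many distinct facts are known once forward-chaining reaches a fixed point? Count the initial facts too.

9

Round 1 — (2), (7), derive H7, C1.
Round 2 — (3), derive J6.
Round 3 — (1), derive M.
Round 4 — (4), derive A9.
Closure: {A9, C1, E6, G, H7, J6, M, T1, U5} — 9 facts.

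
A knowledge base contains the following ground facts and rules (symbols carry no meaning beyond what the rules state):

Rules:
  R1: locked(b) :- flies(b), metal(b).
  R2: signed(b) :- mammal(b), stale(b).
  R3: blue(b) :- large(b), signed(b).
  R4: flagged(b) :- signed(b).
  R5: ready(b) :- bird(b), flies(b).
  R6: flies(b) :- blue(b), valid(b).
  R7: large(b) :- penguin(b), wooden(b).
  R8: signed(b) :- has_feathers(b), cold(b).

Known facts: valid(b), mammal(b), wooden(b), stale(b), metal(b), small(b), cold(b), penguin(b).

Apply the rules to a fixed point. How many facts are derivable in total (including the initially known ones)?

14

Round 1 fires R2, R7, giving signed(b), large(b).
Round 2 fires R3, R4, giving blue(b), flagged(b).
Round 3 fires R6, giving flies(b).
Round 4 fires R1, giving locked(b).
Closure: {blue(b), cold(b), flagged(b), flies(b), large(b), locked(b), mammal(b), metal(b), penguin(b), signed(b), small(b), stale(b), valid(b), wooden(b)} — 14 facts.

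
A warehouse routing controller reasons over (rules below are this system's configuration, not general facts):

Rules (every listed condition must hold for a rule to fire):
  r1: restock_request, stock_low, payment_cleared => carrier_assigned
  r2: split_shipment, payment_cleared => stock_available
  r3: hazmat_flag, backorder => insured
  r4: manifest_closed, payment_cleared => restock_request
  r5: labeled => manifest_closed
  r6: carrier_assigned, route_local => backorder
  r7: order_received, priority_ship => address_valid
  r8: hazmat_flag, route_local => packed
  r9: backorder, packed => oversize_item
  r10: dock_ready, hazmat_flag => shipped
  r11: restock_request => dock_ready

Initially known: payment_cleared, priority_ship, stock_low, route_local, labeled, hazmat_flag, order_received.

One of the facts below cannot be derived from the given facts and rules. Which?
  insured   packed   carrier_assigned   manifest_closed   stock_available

stock_available

[1] r5 [labeled => manifest_closed]; r7 [order_received, priority_ship => address_valid]; r8 [hazmat_flag, route_local => packed]. ⇒ new: manifest_closed, address_valid, packed.
[2] r4 [manifest_closed, payment_cleared => restock_request]. ⇒ new: restock_request.
[3] r1 [restock_request, stock_low, payment_cleared => carrier_assigned]; r11 [restock_request => dock_ready]. ⇒ new: carrier_assigned, dock_ready.
[4] r6 [carrier_assigned, route_local => backorder]; r10 [dock_ready, hazmat_flag => shipped]. ⇒ new: backorder, shipped.
[5] r3 [hazmat_flag, backorder => insured]; r9 [backorder, packed => oversize_item]. ⇒ new: insured, oversize_item.
Derived: carrier_assigned (round 3), packed (round 1), manifest_closed (round 1), insured (round 5). stock_available never appears in any round.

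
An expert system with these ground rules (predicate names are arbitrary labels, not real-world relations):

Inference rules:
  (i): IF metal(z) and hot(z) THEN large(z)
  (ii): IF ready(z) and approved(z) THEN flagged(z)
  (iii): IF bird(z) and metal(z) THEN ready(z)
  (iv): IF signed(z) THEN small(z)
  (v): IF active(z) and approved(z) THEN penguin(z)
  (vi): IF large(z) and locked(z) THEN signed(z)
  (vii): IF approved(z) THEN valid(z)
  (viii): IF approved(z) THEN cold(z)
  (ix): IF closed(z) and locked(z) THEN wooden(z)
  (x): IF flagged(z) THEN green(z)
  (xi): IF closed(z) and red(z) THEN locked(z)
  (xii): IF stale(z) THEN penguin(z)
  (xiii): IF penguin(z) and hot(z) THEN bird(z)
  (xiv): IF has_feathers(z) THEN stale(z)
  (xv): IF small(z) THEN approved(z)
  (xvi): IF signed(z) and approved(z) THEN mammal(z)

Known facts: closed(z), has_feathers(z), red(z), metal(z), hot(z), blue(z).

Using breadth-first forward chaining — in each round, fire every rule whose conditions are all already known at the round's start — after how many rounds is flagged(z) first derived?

5

[1] (i) [IF metal(z) and hot(z) THEN large(z)]; (xi) [IF closed(z) and red(z) THEN locked(z)]; (xiv) [IF has_feathers(z) THEN stale(z)]. ⇒ new: large(z), locked(z), stale(z).
[2] (vi) [IF large(z) and locked(z) THEN signed(z)]; (ix) [IF closed(z) and locked(z) THEN wooden(z)]; (xii) [IF stale(z) THEN penguin(z)]. ⇒ new: signed(z), wooden(z), penguin(z).
[3] (iv) [IF signed(z) THEN small(z)]; (xiii) [IF penguin(z) and hot(z) THEN bird(z)]. ⇒ new: small(z), bird(z).
[4] (iii) [IF bird(z) and metal(z) THEN ready(z)]; (xv) [IF small(z) THEN approved(z)]. ⇒ new: ready(z), approved(z).
[5] (ii) [IF ready(z) and approved(z) THEN flagged(z)]; (vii) [IF approved(z) THEN valid(z)]; (viii) [IF approved(z) THEN cold(z)]; (xvi) [IF signed(z) and approved(z) THEN mammal(z)]. ⇒ new: flagged(z), valid(z), cold(z), mammal(z).
flagged(z) first appears in round 5.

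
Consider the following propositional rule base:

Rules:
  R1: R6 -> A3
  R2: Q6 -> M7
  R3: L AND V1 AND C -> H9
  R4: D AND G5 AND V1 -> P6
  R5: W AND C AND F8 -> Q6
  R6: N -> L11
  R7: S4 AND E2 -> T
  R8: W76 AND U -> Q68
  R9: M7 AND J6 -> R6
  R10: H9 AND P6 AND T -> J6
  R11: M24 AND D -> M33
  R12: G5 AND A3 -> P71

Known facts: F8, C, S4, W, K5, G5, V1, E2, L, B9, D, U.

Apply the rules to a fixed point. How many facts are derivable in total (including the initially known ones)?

Round 1: R3 [L AND V1 AND C -> H9]; R4 [D AND G5 AND V1 -> P6]; R5 [W AND C AND F8 -> Q6]; R7 [S4 AND E2 -> T]. Adds H9, P6, Q6, T.
Round 2: R2 [Q6 -> M7]; R10 [H9 AND P6 AND T -> J6]. Adds M7, J6.
Round 3: R9 [M7 AND J6 -> R6]. Adds R6.
Round 4: R1 [R6 -> A3]. Adds A3.
Round 5: R12 [G5 AND A3 -> P71]. Adds P71.
Closure: {A3, B9, C, D, E2, F8, G5, H9, J6, K5, L, M7, P6, P71, Q6, R6, S4, T, U, V1, W} — 21 facts.

21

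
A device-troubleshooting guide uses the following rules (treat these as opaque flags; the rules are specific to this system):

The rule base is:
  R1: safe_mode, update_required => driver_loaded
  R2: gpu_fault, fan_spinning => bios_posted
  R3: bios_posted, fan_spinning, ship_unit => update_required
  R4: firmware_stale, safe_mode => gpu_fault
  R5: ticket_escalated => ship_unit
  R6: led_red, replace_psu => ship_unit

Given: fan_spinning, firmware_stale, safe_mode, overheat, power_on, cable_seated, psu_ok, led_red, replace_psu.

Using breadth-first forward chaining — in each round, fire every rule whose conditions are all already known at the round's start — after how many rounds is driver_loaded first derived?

4

Round 1: R4 [firmware_stale, safe_mode => gpu_fault]; R6 [led_red, replace_psu => ship_unit]. New: gpu_fault, ship_unit.
Round 2: R2 [gpu_fault, fan_spinning => bios_posted]. New: bios_posted.
Round 3: R3 [bios_posted, fan_spinning, ship_unit => update_required]. New: update_required.
Round 4: R1 [safe_mode, update_required => driver_loaded]. New: driver_loaded.
driver_loaded first appears in round 4.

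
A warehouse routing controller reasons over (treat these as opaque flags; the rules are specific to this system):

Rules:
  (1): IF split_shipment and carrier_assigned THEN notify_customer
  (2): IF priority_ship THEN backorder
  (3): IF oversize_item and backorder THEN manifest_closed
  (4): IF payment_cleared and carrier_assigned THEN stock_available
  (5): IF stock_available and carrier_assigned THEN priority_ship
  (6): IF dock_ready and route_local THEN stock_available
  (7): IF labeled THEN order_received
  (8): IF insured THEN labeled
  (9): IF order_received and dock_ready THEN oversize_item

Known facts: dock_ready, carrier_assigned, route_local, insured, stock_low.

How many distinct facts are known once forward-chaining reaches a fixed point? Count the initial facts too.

Round 1: (6) [IF dock_ready and route_local THEN stock_available]; (8) [IF insured THEN labeled]. New: stock_available, labeled.
Round 2: (5) [IF stock_available and carrier_assigned THEN priority_ship]; (7) [IF labeled THEN order_received]. New: priority_ship, order_received.
Round 3: (2) [IF priority_ship THEN backorder]; (9) [IF order_received and dock_ready THEN oversize_item]. New: backorder, oversize_item.
Round 4: (3) [IF oversize_item and backorder THEN manifest_closed]. New: manifest_closed.
Closure: {backorder, carrier_assigned, dock_ready, insured, labeled, manifest_closed, order_received, oversize_item, priority_ship, route_local, stock_available, stock_low} — 12 facts.

12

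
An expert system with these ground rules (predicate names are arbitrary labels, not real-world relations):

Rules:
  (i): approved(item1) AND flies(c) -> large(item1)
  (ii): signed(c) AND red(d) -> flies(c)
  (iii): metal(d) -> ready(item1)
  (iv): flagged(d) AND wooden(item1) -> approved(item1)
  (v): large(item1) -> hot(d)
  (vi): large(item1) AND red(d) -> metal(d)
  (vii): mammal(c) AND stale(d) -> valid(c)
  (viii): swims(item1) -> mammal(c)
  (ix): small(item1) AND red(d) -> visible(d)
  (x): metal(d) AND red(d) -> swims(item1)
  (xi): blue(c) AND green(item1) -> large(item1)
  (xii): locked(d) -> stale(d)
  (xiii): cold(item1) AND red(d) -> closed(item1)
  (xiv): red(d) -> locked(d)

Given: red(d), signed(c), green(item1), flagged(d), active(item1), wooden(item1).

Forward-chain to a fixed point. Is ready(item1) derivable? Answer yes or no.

Round 1 — (ii), (iv), (xiv), derive flies(c), approved(item1), locked(d).
Round 2 — (i), (xii), derive large(item1), stale(d).
Round 3 — (v), (vi), derive hot(d), metal(d).
Round 4 — (iii), (x), derive ready(item1), swims(item1).
Round 5 — (viii), derive mammal(c).
Round 6 — (vii), derive valid(c).
ready(item1) appears in round 4, so it is derivable.

yes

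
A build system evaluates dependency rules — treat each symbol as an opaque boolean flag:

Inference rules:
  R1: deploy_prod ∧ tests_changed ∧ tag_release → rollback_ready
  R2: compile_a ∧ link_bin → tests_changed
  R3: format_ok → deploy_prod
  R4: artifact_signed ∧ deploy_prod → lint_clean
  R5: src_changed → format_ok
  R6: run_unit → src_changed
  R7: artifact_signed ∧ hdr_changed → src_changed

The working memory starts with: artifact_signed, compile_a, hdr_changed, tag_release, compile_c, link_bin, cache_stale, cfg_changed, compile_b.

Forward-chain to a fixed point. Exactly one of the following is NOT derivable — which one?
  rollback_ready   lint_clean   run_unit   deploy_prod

run_unit

Round 1 — R2, R7, derive tests_changed, src_changed.
Round 2 — R5, derive format_ok.
Round 3 — R3, derive deploy_prod.
Round 4 — R1, R4, derive rollback_ready, lint_clean.
Derived: lint_clean (round 4), deploy_prod (round 3), rollback_ready (round 4). run_unit never appears in any round.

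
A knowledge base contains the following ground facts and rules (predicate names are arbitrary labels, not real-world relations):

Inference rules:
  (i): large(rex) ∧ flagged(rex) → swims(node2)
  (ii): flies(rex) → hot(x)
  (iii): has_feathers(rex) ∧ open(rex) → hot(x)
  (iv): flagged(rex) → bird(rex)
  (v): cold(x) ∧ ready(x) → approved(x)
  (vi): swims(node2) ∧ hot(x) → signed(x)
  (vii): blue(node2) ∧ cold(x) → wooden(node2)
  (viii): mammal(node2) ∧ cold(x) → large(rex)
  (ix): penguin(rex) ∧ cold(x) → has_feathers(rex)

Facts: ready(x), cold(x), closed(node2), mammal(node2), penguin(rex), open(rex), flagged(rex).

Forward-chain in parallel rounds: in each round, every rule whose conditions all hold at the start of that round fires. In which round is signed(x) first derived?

Round 1 fires (iv), (v), (viii), (ix), giving bird(rex), approved(x), large(rex), has_feathers(rex).
Round 2 fires (i), (iii), giving swims(node2), hot(x).
Round 3 fires (vi), giving signed(x).
signed(x) first appears in round 3.

3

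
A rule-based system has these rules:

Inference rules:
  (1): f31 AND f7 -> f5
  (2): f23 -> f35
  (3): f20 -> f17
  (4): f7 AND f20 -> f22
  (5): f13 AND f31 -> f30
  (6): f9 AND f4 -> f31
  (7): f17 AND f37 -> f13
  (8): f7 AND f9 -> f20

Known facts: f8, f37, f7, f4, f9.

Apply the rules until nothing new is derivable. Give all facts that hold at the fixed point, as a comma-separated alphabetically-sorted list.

[1] (6) [f9 AND f4 -> f31]; (8) [f7 AND f9 -> f20]. ⇒ new: f31, f20.
[2] (1) [f31 AND f7 -> f5]; (3) [f20 -> f17]; (4) [f7 AND f20 -> f22]. ⇒ new: f5, f17, f22.
[3] (7) [f17 AND f37 -> f13]. ⇒ new: f13.
[4] (5) [f13 AND f31 -> f30]. ⇒ new: f30.

f13, f17, f20, f22, f30, f31, f37, f4, f5, f7, f8, f9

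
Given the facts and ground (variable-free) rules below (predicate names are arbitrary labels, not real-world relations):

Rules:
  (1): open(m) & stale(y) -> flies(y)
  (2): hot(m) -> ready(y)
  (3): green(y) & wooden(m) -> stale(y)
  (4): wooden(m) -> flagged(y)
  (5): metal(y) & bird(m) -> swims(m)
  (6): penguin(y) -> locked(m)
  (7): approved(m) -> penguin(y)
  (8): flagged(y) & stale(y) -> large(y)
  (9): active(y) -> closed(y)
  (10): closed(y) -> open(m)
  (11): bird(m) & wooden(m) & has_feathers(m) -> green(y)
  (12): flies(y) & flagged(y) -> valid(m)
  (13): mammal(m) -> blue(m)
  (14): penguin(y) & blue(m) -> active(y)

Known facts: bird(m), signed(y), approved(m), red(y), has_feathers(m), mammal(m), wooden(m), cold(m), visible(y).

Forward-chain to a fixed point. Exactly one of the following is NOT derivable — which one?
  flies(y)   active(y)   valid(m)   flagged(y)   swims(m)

Round 1 — (4), (7), (11), (13), derive flagged(y), penguin(y), green(y), blue(m).
Round 2 — (3), (6), (14), derive stale(y), locked(m), active(y).
Round 3 — (8), (9), derive large(y), closed(y).
Round 4 — (10), derive open(m).
Round 5 — (1), derive flies(y).
Round 6 — (12), derive valid(m).
Derived: flies(y) (round 5), active(y) (round 2), valid(m) (round 6), flagged(y) (round 1). swims(m) never appears in any round.

swims(m)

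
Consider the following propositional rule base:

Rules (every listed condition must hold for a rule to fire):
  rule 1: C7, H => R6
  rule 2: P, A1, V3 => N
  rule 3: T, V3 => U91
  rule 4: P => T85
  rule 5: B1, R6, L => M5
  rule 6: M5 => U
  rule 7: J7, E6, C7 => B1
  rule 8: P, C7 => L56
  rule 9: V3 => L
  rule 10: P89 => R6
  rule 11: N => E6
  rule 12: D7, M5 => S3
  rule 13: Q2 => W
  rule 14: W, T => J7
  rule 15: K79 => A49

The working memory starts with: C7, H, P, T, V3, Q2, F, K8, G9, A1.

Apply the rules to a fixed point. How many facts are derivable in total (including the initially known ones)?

Round 1: rule 1 [C7, H => R6]; rule 2 [P, A1, V3 => N]; rule 3 [T, V3 => U91]; rule 4 [P => T85]; rule 8 [P, C7 => L56]; rule 9 [V3 => L]; rule 13 [Q2 => W]. Adds R6, N, U91, T85, L56, L, W.
Round 2: rule 11 [N => E6]; rule 14 [W, T => J7]. Adds E6, J7.
Round 3: rule 7 [J7, E6, C7 => B1]. Adds B1.
Round 4: rule 5 [B1, R6, L => M5]. Adds M5.
Round 5: rule 6 [M5 => U]. Adds U.
Closure: {A1, B1, C7, E6, F, G9, H, J7, K8, L, L56, M5, N, P, Q2, R6, T, T85, U, U91, V3, W} — 22 facts.

22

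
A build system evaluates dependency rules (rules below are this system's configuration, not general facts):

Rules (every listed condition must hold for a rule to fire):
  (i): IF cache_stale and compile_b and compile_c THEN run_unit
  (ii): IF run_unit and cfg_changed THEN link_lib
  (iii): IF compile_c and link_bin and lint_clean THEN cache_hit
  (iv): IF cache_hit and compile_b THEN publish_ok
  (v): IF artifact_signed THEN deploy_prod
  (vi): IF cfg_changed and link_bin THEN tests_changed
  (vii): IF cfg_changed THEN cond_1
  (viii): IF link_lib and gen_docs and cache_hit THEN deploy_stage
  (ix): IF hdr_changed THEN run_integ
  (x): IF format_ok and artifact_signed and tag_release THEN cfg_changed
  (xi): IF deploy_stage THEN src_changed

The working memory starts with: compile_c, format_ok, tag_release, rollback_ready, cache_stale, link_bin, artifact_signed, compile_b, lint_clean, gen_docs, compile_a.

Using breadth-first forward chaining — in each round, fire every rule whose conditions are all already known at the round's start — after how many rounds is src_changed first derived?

Round 1: (i) [IF cache_stale and compile_b and compile_c THEN run_unit]; (iii) [IF compile_c and link_bin and lint_clean THEN cache_hit]; (v) [IF artifact_signed THEN deploy_prod]; (x) [IF format_ok and artifact_signed and tag_release THEN cfg_changed]. New: run_unit, cache_hit, deploy_prod, cfg_changed.
Round 2: (ii) [IF run_unit and cfg_changed THEN link_lib]; (iv) [IF cache_hit and compile_b THEN publish_ok]; (vi) [IF cfg_changed and link_bin THEN tests_changed]; (vii) [IF cfg_changed THEN cond_1]. New: link_lib, publish_ok, tests_changed, cond_1.
Round 3: (viii) [IF link_lib and gen_docs and cache_hit THEN deploy_stage]. New: deploy_stage.
Round 4: (xi) [IF deploy_stage THEN src_changed]. New: src_changed.
src_changed first appears in round 4.

4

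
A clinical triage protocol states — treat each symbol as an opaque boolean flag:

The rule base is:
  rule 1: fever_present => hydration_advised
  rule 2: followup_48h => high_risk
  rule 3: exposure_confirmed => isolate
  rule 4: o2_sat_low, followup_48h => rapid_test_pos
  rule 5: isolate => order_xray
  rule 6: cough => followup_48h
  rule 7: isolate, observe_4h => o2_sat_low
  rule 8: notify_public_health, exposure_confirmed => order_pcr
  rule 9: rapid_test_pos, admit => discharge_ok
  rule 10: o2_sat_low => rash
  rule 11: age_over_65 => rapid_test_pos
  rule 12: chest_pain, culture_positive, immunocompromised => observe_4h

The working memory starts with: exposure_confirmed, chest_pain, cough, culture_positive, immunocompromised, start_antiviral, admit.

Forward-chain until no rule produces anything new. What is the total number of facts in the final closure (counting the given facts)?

16

Round 1: rule 3 [exposure_confirmed => isolate]; rule 6 [cough => followup_48h]; rule 12 [chest_pain, culture_positive, immunocompromised => observe_4h]. Adds isolate, followup_48h, observe_4h.
Round 2: rule 2 [followup_48h => high_risk]; rule 5 [isolate => order_xray]; rule 7 [isolate, observe_4h => o2_sat_low]. Adds high_risk, order_xray, o2_sat_low.
Round 3: rule 4 [o2_sat_low, followup_48h => rapid_test_pos]; rule 10 [o2_sat_low => rash]. Adds rapid_test_pos, rash.
Round 4: rule 9 [rapid_test_pos, admit => discharge_ok]. Adds discharge_ok.
Closure: {admit, chest_pain, cough, culture_positive, discharge_ok, exposure_confirmed, followup_48h, high_risk, immunocompromised, isolate, o2_sat_low, observe_4h, order_xray, rapid_test_pos, rash, start_antiviral} — 16 facts.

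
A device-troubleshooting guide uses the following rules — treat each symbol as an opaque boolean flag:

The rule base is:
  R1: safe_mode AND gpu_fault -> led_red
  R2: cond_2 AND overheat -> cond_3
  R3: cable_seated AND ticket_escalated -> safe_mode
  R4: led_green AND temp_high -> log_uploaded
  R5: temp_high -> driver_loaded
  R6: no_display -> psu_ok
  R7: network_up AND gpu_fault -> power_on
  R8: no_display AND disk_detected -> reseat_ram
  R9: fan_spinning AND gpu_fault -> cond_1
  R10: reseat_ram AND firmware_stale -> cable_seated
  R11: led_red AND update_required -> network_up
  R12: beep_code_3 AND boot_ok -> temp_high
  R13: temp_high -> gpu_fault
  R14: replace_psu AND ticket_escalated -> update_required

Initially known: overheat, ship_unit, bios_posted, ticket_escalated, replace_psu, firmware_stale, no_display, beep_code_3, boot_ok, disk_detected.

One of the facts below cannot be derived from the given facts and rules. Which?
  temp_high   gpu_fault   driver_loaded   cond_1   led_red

cond_1

Round 1: R6 [no_display -> psu_ok]; R8 [no_display AND disk_detected -> reseat_ram]; R12 [beep_code_3 AND boot_ok -> temp_high]; R14 [replace_psu AND ticket_escalated -> update_required]. Adds psu_ok, reseat_ram, temp_high, update_required.
Round 2: R5 [temp_high -> driver_loaded]; R10 [reseat_ram AND firmware_stale -> cable_seated]; R13 [temp_high -> gpu_fault]. Adds driver_loaded, cable_seated, gpu_fault.
Round 3: R3 [cable_seated AND ticket_escalated -> safe_mode]. Adds safe_mode.
Round 4: R1 [safe_mode AND gpu_fault -> led_red]. Adds led_red.
Round 5: R11 [led_red AND update_required -> network_up]. Adds network_up.
Round 6: R7 [network_up AND gpu_fault -> power_on]. Adds power_on.
Derived: led_red (round 4), gpu_fault (round 2), temp_high (round 1), driver_loaded (round 2). cond_1 never appears in any round.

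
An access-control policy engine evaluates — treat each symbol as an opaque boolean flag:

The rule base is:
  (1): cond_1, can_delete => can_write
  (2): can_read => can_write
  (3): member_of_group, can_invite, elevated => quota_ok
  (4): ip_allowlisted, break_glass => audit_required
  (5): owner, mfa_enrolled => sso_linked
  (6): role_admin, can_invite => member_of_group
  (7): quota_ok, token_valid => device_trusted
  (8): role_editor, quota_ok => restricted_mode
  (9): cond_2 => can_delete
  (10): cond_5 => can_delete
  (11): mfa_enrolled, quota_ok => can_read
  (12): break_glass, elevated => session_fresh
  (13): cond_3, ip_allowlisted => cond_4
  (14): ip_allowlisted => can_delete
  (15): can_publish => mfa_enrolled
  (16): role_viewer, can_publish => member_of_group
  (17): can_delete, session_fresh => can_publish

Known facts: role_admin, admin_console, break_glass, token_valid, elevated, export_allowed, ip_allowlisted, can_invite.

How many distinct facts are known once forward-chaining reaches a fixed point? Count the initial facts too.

18

Round 1 fires (4), (6), (12), (14), giving audit_required, member_of_group, session_fresh, can_delete.
Round 2 fires (3), (17), giving quota_ok, can_publish.
Round 3 fires (7), (15), giving device_trusted, mfa_enrolled.
Round 4 fires (11), giving can_read.
Round 5 fires (2), giving can_write.
Closure: {admin_console, audit_required, break_glass, can_delete, can_invite, can_publish, can_read, can_write, device_trusted, elevated, export_allowed, ip_allowlisted, member_of_group, mfa_enrolled, quota_ok, role_admin, session_fresh, token_valid} — 18 facts.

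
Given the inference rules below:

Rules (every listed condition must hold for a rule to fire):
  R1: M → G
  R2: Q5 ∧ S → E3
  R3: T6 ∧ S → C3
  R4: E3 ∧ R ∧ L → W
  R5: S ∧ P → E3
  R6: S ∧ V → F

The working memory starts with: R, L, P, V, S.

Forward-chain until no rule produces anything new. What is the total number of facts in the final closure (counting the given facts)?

8

Round 1 — R5, R6, derive E3, F.
Round 2 — R4, derive W.
Closure: {E3, F, L, P, R, S, V, W} — 8 facts.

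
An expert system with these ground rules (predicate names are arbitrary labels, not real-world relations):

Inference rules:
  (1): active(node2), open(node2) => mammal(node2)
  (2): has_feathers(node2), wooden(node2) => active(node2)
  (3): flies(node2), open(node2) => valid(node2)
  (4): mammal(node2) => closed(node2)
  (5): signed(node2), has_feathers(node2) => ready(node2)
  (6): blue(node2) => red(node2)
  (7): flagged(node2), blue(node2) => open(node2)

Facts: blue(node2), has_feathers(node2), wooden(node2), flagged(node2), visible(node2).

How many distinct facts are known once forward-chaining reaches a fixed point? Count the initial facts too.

Round 1: (2) [has_feathers(node2), wooden(node2) => active(node2)]; (6) [blue(node2) => red(node2)]; (7) [flagged(node2), blue(node2) => open(node2)]. Adds active(node2), red(node2), open(node2).
Round 2: (1) [active(node2), open(node2) => mammal(node2)]. Adds mammal(node2).
Round 3: (4) [mammal(node2) => closed(node2)]. Adds closed(node2).
Closure: {active(node2), blue(node2), closed(node2), flagged(node2), has_feathers(node2), mammal(node2), open(node2), red(node2), visible(node2), wooden(node2)} — 10 facts.

10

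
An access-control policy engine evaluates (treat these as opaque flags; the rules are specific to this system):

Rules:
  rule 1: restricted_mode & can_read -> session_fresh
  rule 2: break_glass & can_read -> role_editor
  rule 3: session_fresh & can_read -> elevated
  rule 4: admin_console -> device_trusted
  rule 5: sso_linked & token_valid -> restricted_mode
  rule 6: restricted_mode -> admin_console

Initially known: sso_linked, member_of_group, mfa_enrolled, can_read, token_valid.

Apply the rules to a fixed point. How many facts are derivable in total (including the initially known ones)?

Round 1: rule 5 [sso_linked & token_valid -> restricted_mode]. New: restricted_mode.
Round 2: rule 1 [restricted_mode & can_read -> session_fresh]; rule 6 [restricted_mode -> admin_console]. New: session_fresh, admin_console.
Round 3: rule 3 [session_fresh & can_read -> elevated]; rule 4 [admin_console -> device_trusted]. New: elevated, device_trusted.
Closure: {admin_console, can_read, device_trusted, elevated, member_of_group, mfa_enrolled, restricted_mode, session_fresh, sso_linked, token_valid} — 10 facts.

10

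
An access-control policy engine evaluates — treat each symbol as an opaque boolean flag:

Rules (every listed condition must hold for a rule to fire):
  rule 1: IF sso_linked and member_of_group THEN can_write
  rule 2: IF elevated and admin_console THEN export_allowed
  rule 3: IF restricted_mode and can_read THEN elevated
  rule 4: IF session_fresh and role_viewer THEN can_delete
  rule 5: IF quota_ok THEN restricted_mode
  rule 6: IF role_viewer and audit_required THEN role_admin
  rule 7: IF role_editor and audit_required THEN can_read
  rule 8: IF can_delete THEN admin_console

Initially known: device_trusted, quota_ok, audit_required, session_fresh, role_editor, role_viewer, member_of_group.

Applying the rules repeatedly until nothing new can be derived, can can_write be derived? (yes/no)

Round 1 fires rule 4, rule 5, rule 6, rule 7, giving can_delete, restricted_mode, role_admin, can_read.
Round 2 fires rule 3, rule 8, giving elevated, admin_console.
Round 3 fires rule 2, giving export_allowed.
Fixed point reached. can_write is concluded only by rule 1; rule 1 needs sso_linked (never derived).

no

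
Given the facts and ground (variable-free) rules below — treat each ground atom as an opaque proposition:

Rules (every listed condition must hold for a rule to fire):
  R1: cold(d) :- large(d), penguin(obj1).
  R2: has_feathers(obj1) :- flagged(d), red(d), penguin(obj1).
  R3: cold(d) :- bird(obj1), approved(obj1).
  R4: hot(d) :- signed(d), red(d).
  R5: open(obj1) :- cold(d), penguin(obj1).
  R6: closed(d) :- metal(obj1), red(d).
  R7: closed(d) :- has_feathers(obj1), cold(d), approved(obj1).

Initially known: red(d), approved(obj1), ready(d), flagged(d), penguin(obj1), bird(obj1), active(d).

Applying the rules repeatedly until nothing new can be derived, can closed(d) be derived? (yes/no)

Round 1: R2 [has_feathers(obj1) :- flagged(d), red(d), penguin(obj1).]; R3 [cold(d) :- bird(obj1), approved(obj1).]. Adds has_feathers(obj1), cold(d).
Round 2: R5 [open(obj1) :- cold(d), penguin(obj1).]; R7 [closed(d) :- has_feathers(obj1), cold(d), approved(obj1).]. Adds open(obj1), closed(d).
closed(d) appears in round 2, so it is derivable.

yes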